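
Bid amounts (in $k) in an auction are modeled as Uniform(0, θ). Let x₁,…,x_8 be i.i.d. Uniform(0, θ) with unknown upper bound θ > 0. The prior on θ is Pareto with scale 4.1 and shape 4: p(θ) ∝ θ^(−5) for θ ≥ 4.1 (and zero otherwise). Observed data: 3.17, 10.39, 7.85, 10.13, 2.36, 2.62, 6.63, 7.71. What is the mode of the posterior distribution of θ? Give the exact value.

θ̂_MAP = 10.39

The Uniform(0, θ) likelihood is θ^(−n) for θ ≥ max(xᵢ), zero otherwise. Here max(xᵢ) = 10.39.
Posterior ∝ θ^(−5) · θ^(−8) = θ^(−13) on θ ≥ max(4.1, 10.39) = 10.39.
This density is strictly decreasing in θ, so the posterior mode lies at the lower boundary of the support.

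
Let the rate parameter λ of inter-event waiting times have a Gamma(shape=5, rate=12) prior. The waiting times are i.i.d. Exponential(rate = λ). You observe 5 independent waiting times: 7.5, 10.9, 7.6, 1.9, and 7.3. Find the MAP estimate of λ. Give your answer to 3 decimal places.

λ̂_MAP = 0.191

The Exponential(rate=λ) likelihood is ∝ λ^n e^(−λΣtᵢ). Here n = 5 and Σtᵢ = 7.5 + 10.9 + 7.6 + 1.9 + 7.3 = 35.2.
Posterior ∝ λ^4e^(−12λ) · λ^5e^(−35.2λ) = λ^9e^(−47.2λ), i.e. Gamma(10, 47.2).
Mode = (a−1)/b = 9/47.2 ≈ 0.191.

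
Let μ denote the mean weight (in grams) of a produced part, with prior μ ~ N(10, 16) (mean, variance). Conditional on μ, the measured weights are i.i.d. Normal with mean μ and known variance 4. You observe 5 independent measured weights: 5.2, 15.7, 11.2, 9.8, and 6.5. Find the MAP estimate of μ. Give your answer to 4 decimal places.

μ̂_MAP = 9.6952

n = 5; x̄ = (5.2 + 15.7 + 11.2 + 9.8 + 6.5)/5 = 48.4/5 = 9.68.
For a Normal prior and Normal likelihood with known variance, the posterior is Normal; its mode equals its mean, the precision-weighted average.
Prior precision 1/σ₀² = 1/16 = 0.0625; data precision n/σ² = 5/4 = 1.25.
μ̂ = (0.0625·10 + 1.25·9.68) / (0.0625 + 1.25) = 12.725/1.3125 = 1018/105 ≈ 9.6952.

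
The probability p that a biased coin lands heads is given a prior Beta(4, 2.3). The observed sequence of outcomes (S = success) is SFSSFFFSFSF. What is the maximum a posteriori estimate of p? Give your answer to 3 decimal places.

Prior: Beta(4, 2.3).
Data: 5 successes in 11 trials (from the sequence). The binomial likelihood contributes p^5(1−p)^6, so the posterior is Beta(4+5, 2.3+6) = Beta(9, 8.3).
For Beta(a, b) with a, b > 1 the mode is (a−1)/(a+b−2) = 8/15.3 ≈ 0.523.

p̂_MAP = 0.523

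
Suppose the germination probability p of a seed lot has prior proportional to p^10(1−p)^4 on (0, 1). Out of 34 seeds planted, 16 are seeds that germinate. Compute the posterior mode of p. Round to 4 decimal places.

p̂_MAP = 0.5417

The prior density ∝ p^10(1−p)^4 is the kernel of Beta(11, 5).
Data: 16 successes in 34 trials. The binomial likelihood contributes p^16(1−p)^18, so the posterior is Beta(11+16, 5+18) = Beta(27, 23).
For Beta(a, b) with a, b > 1 the mode is (a−1)/(a+b−2) = 26/48 ≈ 0.5417.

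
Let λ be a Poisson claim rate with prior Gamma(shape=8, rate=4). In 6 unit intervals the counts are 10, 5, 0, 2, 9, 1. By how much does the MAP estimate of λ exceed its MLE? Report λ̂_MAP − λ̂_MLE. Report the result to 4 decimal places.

MAP − MLE = -1.1000

Σxᵢ = 27. Posterior is Gamma(35, 10); MAP = (35−1)/10 = 34/10 ≈ 3.40000.
MLE = x̄ = 27/6 ≈ 4.50000.
Difference = 34/10 − 27/6 = -11/10 ≈ -1.1000.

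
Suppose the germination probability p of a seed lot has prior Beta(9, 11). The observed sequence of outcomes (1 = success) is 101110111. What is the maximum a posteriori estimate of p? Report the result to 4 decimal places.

Prior: Beta(9, 11).
Data: 7 successes in 9 trials (from the sequence). The binomial likelihood contributes p^7(1−p)^2, so the posterior is Beta(9+7, 11+2) = Beta(16, 13).
For Beta(a, b) with a, b > 1 the mode is (a−1)/(a+b−2) = 15/27 ≈ 0.5556.

p̂_MAP = 0.5556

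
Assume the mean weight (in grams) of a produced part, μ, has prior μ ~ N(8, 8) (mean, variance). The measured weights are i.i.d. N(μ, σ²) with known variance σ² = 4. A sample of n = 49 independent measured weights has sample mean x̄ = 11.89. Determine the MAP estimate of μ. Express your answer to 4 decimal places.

μ̂_MAP = 11.8507

n = 49, x̄ = 11.89.
For a Normal prior and Normal likelihood with known variance, the posterior is Normal; its mode equals its mean, the precision-weighted average.
Prior precision 1/σ₀² = 1/8 = 0.125; data precision n/σ² = 49/4 = 12.25.
μ̂ = (0.125·8 + 12.25·11.89) / (0.125 + 12.25) = 146.6525/12.375 = 58661/4950 ≈ 11.8507.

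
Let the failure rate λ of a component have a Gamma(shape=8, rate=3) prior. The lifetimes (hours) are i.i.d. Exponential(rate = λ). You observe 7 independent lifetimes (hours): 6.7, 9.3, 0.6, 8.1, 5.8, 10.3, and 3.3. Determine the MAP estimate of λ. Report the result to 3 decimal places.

The Exponential(rate=λ) likelihood is ∝ λ^n e^(−λΣtᵢ). Here n = 7 and Σtᵢ = 6.7 + 9.3 + 0.6 + 8.1 + 5.8 + 10.3 + 3.3 = 44.1.
Posterior ∝ λ^7e^(−3λ) · λ^7e^(−44.1λ) = λ^14e^(−47.1λ), i.e. Gamma(15, 47.1).
Mode = (a−1)/b = 14/47.1 ≈ 0.297.

λ̂_MAP = 0.297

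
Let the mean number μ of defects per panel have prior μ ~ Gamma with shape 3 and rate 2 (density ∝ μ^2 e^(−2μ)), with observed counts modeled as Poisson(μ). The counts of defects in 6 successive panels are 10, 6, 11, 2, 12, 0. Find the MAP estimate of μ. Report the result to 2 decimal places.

μ̂_MAP = 5.38

Σxᵢ = 10+6+11+2+12+0 = 41, with n = 6.
Posterior ∝ μ^2e^(−2μ) · μ^41e^(−6μ) = μ^43e^(−8μ), i.e. Gamma(shape=44, rate=8).
The mode of a Gamma(a, b) with a ≥ 1 (shape–rate) is (a−1)/b = 43/8 ≈ 5.38.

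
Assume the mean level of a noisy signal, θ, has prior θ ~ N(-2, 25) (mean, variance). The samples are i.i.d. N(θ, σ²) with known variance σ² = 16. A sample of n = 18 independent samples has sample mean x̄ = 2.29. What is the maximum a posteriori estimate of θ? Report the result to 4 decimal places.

n = 18, x̄ = 2.29.
For a Normal prior and Normal likelihood with known variance, the posterior is Normal; its mode equals its mean, the precision-weighted average.
Prior precision 1/σ₀² = 1/25 = 0.04; data precision n/σ² = 18/16 = 1.125.
θ̂ = (0.04·(-2) + 1.125·2.29) / (0.04 + 1.125) = 2.49625/1.165 = 1997/932 ≈ 2.1427.

θ̂_MAP = 2.1427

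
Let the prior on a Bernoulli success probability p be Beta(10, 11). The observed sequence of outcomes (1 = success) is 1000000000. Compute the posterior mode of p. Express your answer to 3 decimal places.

p̂_MAP = 0.345

Prior: Beta(10, 11).
Data: 1 success in 10 trials (from the sequence). The binomial likelihood contributes p(1−p)^9, so the posterior is Beta(10+1, 11+9) = Beta(11, 20).
For Beta(a, b) with a, b > 1 the mode is (a−1)/(a+b−2) = 10/29 ≈ 0.345.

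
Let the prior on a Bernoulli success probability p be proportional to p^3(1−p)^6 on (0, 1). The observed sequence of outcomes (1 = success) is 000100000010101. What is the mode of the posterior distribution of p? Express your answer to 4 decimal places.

p̂_MAP = 0.2917

The prior density ∝ p^3(1−p)^6 is the kernel of Beta(4, 7).
Data: 4 successes in 15 trials (from the sequence). The binomial likelihood contributes p^4(1−p)^11, so the posterior is Beta(4+4, 7+11) = Beta(8, 18).
For Beta(a, b) with a, b > 1 the mode is (a−1)/(a+b−2) = 7/24 ≈ 0.2917.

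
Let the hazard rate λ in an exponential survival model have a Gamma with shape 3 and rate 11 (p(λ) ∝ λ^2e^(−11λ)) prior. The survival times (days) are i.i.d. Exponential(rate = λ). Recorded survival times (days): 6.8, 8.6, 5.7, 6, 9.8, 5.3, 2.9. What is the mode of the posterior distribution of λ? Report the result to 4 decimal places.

λ̂_MAP = 0.1604

The Exponential(rate=λ) likelihood is ∝ λ^n e^(−λΣtᵢ). Here n = 7 and Σtᵢ = 6.8 + 8.6 + 5.7 + 6 + 9.8 + 5.3 + 2.9 = 45.1.
Posterior ∝ λ^2e^(−11λ) · λ^7e^(−45.1λ) = λ^9e^(−56.1λ), i.e. Gamma(10, 56.1).
Mode = (a−1)/b = 9/56.1 ≈ 0.1604.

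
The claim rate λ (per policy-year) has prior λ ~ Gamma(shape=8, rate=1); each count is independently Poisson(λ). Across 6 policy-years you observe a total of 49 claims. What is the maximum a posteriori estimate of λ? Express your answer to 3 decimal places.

λ̂_MAP = 8.000

Σxᵢ = 49, n = 6.
Posterior ∝ λ^7e^(−1λ) · λ^49e^(−6λ) = λ^56e^(−7λ), i.e. Gamma(shape=57, rate=7).
The mode of a Gamma(a, b) with a ≥ 1 (shape–rate) is (a−1)/b = 56/7 ≈ 8.000.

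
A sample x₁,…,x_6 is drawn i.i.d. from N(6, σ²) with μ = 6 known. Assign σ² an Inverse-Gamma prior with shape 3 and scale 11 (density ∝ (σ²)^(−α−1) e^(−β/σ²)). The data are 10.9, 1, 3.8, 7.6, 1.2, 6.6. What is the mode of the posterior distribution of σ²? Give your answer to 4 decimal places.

σ̂²_MAP = 7.2721

Sum of squared deviations about the known mean: SS = (10.9−6)² + (1−6)² + (3.8−6)² + (7.6−6)² + (1.2−6)² + (6.6−6)² = 79.81.
The Normal likelihood contributes (σ²)^(−n/2) exp(−SS/(2σ²)), so the posterior is Inverse-Gamma(α + n/2, β + SS/2) = Inverse-Gamma(6, 50.905).
The mode of Inverse-Gamma(a, b) is b/(a+1) = 50.905/7 ≈ 7.2721.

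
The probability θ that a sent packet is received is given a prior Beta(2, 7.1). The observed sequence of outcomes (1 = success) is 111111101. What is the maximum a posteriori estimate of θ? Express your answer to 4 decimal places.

θ̂_MAP = 0.5590

Prior: Beta(2, 7.1).
Data: 8 successes in 9 trials (from the sequence). The binomial likelihood contributes θ^8(1−θ)^1, so the posterior is Beta(2+8, 7.1+1) = Beta(10, 8.1).
For Beta(a, b) with a, b > 1 the mode is (a−1)/(a+b−2) = 9/16.1 ≈ 0.5590.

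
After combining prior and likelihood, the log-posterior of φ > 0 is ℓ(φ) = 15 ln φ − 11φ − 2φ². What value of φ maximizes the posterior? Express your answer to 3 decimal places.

ℓ'(φ) = 15/φ − 11 − 4φ. Setting this to zero and multiplying by φ: 4φ² + 11φ − 15 = 0.
φ = (−11 + √(11² + 4·4·15)) / (2·4) = (−11 + √361) / 8 = (−11 + 19)/8 = 1.
ℓ''(φ) = −15/φ² − 4 < 0, confirming a maximum.

φ̂_MAP = 1.000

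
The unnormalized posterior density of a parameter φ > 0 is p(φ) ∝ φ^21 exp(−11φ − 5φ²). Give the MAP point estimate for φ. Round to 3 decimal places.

ℓ'(φ) = 21/φ − 11 − 10φ. Setting this to zero and multiplying by φ: 10φ² + 11φ − 21 = 0.
φ = (−11 + √(11² + 4·10·21)) / (2·10) = (−11 + √961) / 20 = (−11 + 31)/20 = 1.
ℓ''(φ) = −21/φ² − 10 < 0, confirming a maximum.

φ̂_MAP = 1.000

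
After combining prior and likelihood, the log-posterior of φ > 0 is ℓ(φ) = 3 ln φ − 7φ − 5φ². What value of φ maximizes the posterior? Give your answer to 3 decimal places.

ℓ'(φ) = 3/φ − 7 − 10φ. Setting this to zero and multiplying by φ: 10φ² + 7φ − 3 = 0.
φ = (−7 + √(7² + 4·10·3)) / (2·10) = (−7 + √169) / 20 = (−7 + 13)/20 = 3/10.
ℓ''(φ) = −3/φ² − 10 < 0, confirming a maximum.

φ̂_MAP = 0.300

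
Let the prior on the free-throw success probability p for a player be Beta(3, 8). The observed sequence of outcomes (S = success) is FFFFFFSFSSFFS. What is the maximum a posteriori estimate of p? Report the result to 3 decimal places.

Prior: Beta(3, 8).
Data: 4 successes in 13 trials (from the sequence). The binomial likelihood contributes p^4(1−p)^9, so the posterior is Beta(3+4, 8+9) = Beta(7, 17).
For Beta(a, b) with a, b > 1 the mode is (a−1)/(a+b−2) = 6/22 ≈ 0.273.

p̂_MAP = 0.273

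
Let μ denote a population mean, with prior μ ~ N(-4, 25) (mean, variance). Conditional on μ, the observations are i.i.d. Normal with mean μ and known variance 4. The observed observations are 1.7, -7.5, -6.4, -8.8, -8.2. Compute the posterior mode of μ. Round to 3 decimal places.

μ̂_MAP = -5.783

n = 5; x̄ = (1.7 + (-7.5) + (-6.4) + (-8.8) + (-8.2))/5 = -29.2/5 = -5.84.
For a Normal prior and Normal likelihood with known variance, the posterior is Normal; its mode equals its mean, the precision-weighted average.
Prior precision 1/σ₀² = 1/25 = 0.04; data precision n/σ² = 5/4 = 1.25.
μ̂ = (0.04·(-4) + 1.25·(-5.84)) / (0.04 + 1.25) = (-7.46)/1.29 = -746/129 ≈ -5.783.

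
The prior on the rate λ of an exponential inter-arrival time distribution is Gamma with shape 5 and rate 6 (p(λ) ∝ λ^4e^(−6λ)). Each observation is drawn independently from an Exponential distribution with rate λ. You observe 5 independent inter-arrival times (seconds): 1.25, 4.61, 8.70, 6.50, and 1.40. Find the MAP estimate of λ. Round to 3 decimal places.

The Exponential(rate=λ) likelihood is ∝ λ^n e^(−λΣtᵢ). Here n = 5 and Σtᵢ = 1.25 + 4.61 + 8.70 + 6.50 + 1.40 = 22.46.
Posterior ∝ λ^4e^(−6λ) · λ^5e^(−22.46λ) = λ^9e^(−28.46λ), i.e. Gamma(10, 28.46).
Mode = (a−1)/b = 9/28.46 ≈ 0.316.

λ̂_MAP = 0.316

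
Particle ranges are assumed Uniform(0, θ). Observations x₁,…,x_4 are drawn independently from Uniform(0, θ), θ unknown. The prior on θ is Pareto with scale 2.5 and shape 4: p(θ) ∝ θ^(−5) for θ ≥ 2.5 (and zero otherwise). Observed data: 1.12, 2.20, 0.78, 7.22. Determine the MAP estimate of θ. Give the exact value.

The Uniform(0, θ) likelihood is θ^(−n) for θ ≥ max(xᵢ), zero otherwise. Here max(xᵢ) = 7.22.
Posterior ∝ θ^(−5) · θ^(−4) = θ^(−9) on θ ≥ max(2.5, 7.22) = 7.22.
This density is strictly decreasing in θ, so the posterior mode lies at the lower boundary of the support.

θ̂_MAP = 7.22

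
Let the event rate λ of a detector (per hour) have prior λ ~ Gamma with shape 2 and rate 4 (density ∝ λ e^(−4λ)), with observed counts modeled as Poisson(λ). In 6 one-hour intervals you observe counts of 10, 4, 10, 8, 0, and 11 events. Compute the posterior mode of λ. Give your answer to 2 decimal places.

Σxᵢ = 10+4+10+8+0+11 = 43, with n = 6.
Posterior ∝ λe^(−4λ) · λ^43e^(−6λ) = λ^44e^(−10λ), i.e. Gamma(shape=45, rate=10).
The mode of a Gamma(a, b) with a ≥ 1 (shape–rate) is (a−1)/b = 44/10 ≈ 4.40.

λ̂_MAP = 4.40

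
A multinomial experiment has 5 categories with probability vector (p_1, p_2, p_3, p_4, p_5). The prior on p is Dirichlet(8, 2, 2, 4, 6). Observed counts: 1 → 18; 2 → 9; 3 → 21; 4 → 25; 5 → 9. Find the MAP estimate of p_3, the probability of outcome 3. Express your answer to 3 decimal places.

The posterior is Dirichlet(αᵢ + nᵢ) = Dirichlet(26, 11, 23, 29, 15).
For a Dirichlet(a₁,…,a_K) with all aᵢ > 1, the mode has j-th component (aⱼ − 1)/(Σaᵢ − K).
Here Σaᵢ = 104 and K = 5, so p_3 = (23 − 1)/(104 − 5) = 22/99 ≈ 0.222.

MAP estimate: 0.222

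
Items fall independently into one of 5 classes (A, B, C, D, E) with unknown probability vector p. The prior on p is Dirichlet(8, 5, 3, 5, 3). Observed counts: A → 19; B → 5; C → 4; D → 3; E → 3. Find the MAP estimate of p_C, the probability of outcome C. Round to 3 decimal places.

MAP estimate of p_C = 0.113

The posterior is Dirichlet(αᵢ + nᵢ) = Dirichlet(27, 10, 7, 8, 6).
For a Dirichlet(a₁,…,a_K) with all aᵢ > 1, the mode has j-th component (aⱼ − 1)/(Σaᵢ − K).
Here Σaᵢ = 58 and K = 5, so p_C = (7 − 1)/(58 − 5) = 6/53 ≈ 0.113.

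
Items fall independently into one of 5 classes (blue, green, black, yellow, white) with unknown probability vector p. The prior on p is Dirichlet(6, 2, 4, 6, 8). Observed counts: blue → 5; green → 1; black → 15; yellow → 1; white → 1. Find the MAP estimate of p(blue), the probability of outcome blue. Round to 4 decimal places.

The posterior is Dirichlet(αᵢ + nᵢ) = Dirichlet(11, 3, 19, 7, 9).
For a Dirichlet(a₁,…,a_K) with all aᵢ > 1, the mode has j-th component (aⱼ − 1)/(Σaᵢ − K).
Here Σaᵢ = 49 and K = 5, so p(blue) = (11 − 1)/(49 − 5) = 10/44 ≈ 0.2273.

MAP estimate of p(blue) = 0.2273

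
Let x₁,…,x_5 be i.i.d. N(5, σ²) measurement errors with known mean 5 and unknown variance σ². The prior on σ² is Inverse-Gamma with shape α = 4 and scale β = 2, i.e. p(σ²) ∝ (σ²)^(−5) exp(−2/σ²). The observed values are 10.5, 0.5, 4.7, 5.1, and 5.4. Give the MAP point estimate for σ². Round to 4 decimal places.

σ̂²_MAP = 3.6507

Sum of squared deviations about the known mean: SS = (10.5−5)² + (0.5−5)² + (4.7−5)² + (5.1−5)² + (5.4−5)² = 50.76.
The Normal likelihood contributes (σ²)^(−n/2) exp(−SS/(2σ²)), so the posterior is Inverse-Gamma(α + n/2, β + SS/2) = Inverse-Gamma(6.5, 27.38).
The mode of Inverse-Gamma(a, b) is b/(a+1) = 27.38/7.5 ≈ 3.6507.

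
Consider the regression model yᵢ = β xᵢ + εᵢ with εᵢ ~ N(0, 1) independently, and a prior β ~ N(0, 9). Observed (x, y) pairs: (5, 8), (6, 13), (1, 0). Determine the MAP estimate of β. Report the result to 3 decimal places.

log p(β | y) = −Σ(yᵢ − βxᵢ)²/(2·1) − β²/(2·9) + const.
Setting the derivative to zero: Σxᵢ(yᵢ − βxᵢ)/1 − β/9 = 0, so β = Σxᵢyᵢ / (Σxᵢ² + σ²/τ²).
Σxᵢyᵢ = 5·8 + 6·13 + 1·0 = 118; Σxᵢ² = 62; σ²/τ² = 1/9.
β̂_MAP = 118 / (62 + 1/9) = 118/(559/9) = 1062/559 ≈ 1.900.

β̂_MAP = 1.900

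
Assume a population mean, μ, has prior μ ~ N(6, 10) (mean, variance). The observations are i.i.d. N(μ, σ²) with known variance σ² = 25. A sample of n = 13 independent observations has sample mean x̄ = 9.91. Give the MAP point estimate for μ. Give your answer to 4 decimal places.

μ̂_MAP = 9.2794

n = 13, x̄ = 9.91.
For a Normal prior and Normal likelihood with known variance, the posterior is Normal; its mode equals its mean, the precision-weighted average.
Prior precision 1/σ₀² = 1/10 = 0.1; data precision n/σ² = 13/25 = 0.52.
μ̂ = (0.1·6 + 0.52·9.91) / (0.1 + 0.52) = 5.7532/0.62 = 14383/1550 ≈ 9.2794.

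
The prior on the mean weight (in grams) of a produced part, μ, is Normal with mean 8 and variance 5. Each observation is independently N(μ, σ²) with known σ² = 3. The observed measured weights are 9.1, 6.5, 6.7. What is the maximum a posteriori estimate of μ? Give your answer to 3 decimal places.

n = 3; x̄ = (9.1 + 6.5 + 6.7)/3 = 22.3/3 = 223/30 ≈ 7.4333.
For a Normal prior and Normal likelihood with known variance, the posterior is Normal; its mode equals its mean, the precision-weighted average.
Prior precision 1/σ₀² = 1/5 = 0.2; data precision n/σ² = 3/3 = 1.
μ̂ = (0.2·8 + 1·(223/30)) / (0.2 + 1) = (271/30)/1.2 = 271/36 ≈ 7.528.

μ̂_MAP = 7.528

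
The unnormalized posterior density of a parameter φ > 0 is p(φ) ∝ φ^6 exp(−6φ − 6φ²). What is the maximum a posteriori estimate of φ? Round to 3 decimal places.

ℓ'(φ) = 6/φ − 6 − 12φ. Setting this to zero and multiplying by φ: 12φ² + 6φ − 6 = 0.
φ = (−6 + √(6² + 4·12·6)) / (2·12) = (−6 + √324) / 24 = (−6 + 18)/24 = 1/2.
ℓ''(φ) = −6/φ² − 12 < 0, confirming a maximum.

φ̂_MAP = 0.500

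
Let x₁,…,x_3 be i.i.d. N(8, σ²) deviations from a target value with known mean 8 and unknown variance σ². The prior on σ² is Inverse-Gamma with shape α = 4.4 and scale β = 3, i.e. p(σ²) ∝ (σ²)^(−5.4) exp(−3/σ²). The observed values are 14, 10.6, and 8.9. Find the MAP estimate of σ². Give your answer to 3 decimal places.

σ̂²_MAP = 3.592

Sum of squared deviations about the known mean: SS = (14−8)² + (10.6−8)² + (8.9−8)² = 43.57.
The Normal likelihood contributes (σ²)^(−n/2) exp(−SS/(2σ²)), so the posterior is Inverse-Gamma(α + n/2, β + SS/2) = Inverse-Gamma(5.9, 24.785).
The mode of Inverse-Gamma(a, b) is b/(a+1) = 24.785/6.9 ≈ 3.592.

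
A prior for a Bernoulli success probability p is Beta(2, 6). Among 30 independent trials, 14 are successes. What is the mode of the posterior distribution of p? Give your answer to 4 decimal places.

p̂_MAP = 0.4167

Prior: Beta(2, 6).
Data: 14 successes in 30 trials. The binomial likelihood contributes p^14(1−p)^16, so the posterior is Beta(2+14, 6+16) = Beta(16, 22).
For Beta(a, b) with a, b > 1 the mode is (a−1)/(a+b−2) = 15/36 ≈ 0.4167.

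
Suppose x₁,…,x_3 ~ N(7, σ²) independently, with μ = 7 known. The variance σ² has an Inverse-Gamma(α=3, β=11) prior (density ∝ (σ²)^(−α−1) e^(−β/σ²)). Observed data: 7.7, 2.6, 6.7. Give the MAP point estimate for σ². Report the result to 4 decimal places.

σ̂²_MAP = 3.8127

Sum of squared deviations about the known mean: SS = (7.7−7)² + (2.6−7)² + (6.7−7)² = 19.94.
The Normal likelihood contributes (σ²)^(−n/2) exp(−SS/(2σ²)), so the posterior is Inverse-Gamma(α + n/2, β + SS/2) = Inverse-Gamma(4.5, 20.97).
The mode of Inverse-Gamma(a, b) is b/(a+1) = 20.97/5.5 ≈ 3.8127.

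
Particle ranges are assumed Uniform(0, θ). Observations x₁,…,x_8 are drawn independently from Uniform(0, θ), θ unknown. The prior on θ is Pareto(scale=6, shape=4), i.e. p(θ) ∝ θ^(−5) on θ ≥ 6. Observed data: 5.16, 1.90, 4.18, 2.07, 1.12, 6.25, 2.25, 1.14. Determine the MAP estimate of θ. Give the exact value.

The Uniform(0, θ) likelihood is θ^(−n) for θ ≥ max(xᵢ), zero otherwise. Here max(xᵢ) = 6.25.
Posterior ∝ θ^(−5) · θ^(−8) = θ^(−13) on θ ≥ max(6, 6.25) = 6.25.
This density is strictly decreasing in θ, so the posterior mode lies at the lower boundary of the support.

θ̂_MAP = 6.25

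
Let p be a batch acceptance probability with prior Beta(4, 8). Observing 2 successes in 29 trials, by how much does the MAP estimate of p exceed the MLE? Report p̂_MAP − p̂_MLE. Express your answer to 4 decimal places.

MAP − MLE = 0.0592

Posterior is Beta(6, 35); MAP = (6−1)/(41−2) = 5/39 ≈ 0.12821.
MLE ignores the prior: p̂_MLE = k/n = 2/29 ≈ 0.06897.
Difference = 5/39 − 2/29 = 67/1131 ≈ 0.0592.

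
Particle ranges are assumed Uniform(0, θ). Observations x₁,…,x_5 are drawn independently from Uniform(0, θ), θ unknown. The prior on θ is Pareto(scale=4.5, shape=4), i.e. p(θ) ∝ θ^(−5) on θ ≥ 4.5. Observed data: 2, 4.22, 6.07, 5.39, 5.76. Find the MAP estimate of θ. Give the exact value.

θ̂_MAP = 6.07

The Uniform(0, θ) likelihood is θ^(−n) for θ ≥ max(xᵢ), zero otherwise. Here max(xᵢ) = 6.07.
Posterior ∝ θ^(−5) · θ^(−5) = θ^(−10) on θ ≥ max(4.5, 6.07) = 6.07.
This density is strictly decreasing in θ, so the posterior mode lies at the lower boundary of the support.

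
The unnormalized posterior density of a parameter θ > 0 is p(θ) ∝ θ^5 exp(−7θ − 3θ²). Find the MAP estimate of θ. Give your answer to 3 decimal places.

ℓ'(θ) = 5/θ − 7 − 6θ. Setting this to zero and multiplying by θ: 6θ² + 7θ − 5 = 0.
θ = (−7 + √(7² + 4·6·5)) / (2·6) = (−7 + √169) / 12 = (−7 + 13)/12 = 1/2.
ℓ''(θ) = −5/θ² − 6 < 0, confirming a maximum.

θ̂_MAP = 0.500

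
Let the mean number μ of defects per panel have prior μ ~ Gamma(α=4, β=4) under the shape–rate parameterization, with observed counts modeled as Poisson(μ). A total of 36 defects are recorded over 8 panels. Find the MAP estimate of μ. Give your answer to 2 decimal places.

Σxᵢ = 36, n = 8.
Posterior ∝ μ^3e^(−4μ) · μ^36e^(−8μ) = μ^39e^(−12μ), i.e. Gamma(shape=40, rate=12).
The mode of a Gamma(a, b) with a ≥ 1 (shape–rate) is (a−1)/b = 39/12 ≈ 3.25.

μ̂_MAP = 3.25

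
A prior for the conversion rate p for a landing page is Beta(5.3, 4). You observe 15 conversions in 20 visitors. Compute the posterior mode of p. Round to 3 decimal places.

p̂_MAP = 0.707

Prior: Beta(5.3, 4).
Data: 15 successes in 20 trials. The binomial likelihood contributes p^15(1−p)^5, so the posterior is Beta(5.3+15, 4+5) = Beta(20.3, 9).
For Beta(a, b) with a, b > 1 the mode is (a−1)/(a+b−2) = 19.3/27.3 ≈ 0.707.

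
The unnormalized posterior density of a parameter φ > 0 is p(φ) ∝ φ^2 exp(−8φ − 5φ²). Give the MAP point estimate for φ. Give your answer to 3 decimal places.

φ̂_MAP = 0.200

ℓ'(φ) = 2/φ − 8 − 10φ. Setting this to zero and multiplying by φ: 10φ² + 8φ − 2 = 0.
φ = (−8 + √(8² + 4·10·2)) / (2·10) = (−8 + √144) / 20 = (−8 + 12)/20 = 1/5.
ℓ''(φ) = −2/φ² − 10 < 0, confirming a maximum.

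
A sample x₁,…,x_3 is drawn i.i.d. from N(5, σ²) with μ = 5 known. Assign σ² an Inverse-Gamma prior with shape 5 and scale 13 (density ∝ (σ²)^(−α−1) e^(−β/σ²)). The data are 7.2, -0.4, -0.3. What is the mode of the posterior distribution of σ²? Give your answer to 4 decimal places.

σ̂²_MAP = 5.8727

Sum of squared deviations about the known mean: SS = (7.2−5)² + (-0.4−5)² + (-0.3−5)² = 62.09.
The Normal likelihood contributes (σ²)^(−n/2) exp(−SS/(2σ²)), so the posterior is Inverse-Gamma(α + n/2, β + SS/2) = Inverse-Gamma(6.5, 44.045).
The mode of Inverse-Gamma(a, b) is b/(a+1) = 44.045/7.5 ≈ 5.8727.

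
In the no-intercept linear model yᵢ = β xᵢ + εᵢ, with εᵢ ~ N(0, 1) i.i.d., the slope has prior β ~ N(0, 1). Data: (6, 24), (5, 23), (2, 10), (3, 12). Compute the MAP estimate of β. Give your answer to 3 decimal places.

log p(β | y) = −Σ(yᵢ − βxᵢ)²/(2·1) − β²/(2·1) + const.
Setting the derivative to zero: Σxᵢ(yᵢ − βxᵢ)/1 − β/1 = 0, so β = Σxᵢyᵢ / (Σxᵢ² + σ²/τ²).
Σxᵢyᵢ = 6·24 + 5·23 + 2·10 + 3·12 = 315; Σxᵢ² = 74; σ²/τ² = 1.
β̂_MAP = 315 / (74 + 1) = 315/75 ≈ 4.200.

β̂_MAP = 4.200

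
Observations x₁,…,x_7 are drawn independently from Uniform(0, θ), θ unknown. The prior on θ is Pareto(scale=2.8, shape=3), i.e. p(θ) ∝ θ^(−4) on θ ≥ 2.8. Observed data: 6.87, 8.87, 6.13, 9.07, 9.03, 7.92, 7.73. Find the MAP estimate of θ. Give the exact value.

θ̂_MAP = 9.07

The Uniform(0, θ) likelihood is θ^(−n) for θ ≥ max(xᵢ), zero otherwise. Here max(xᵢ) = 9.07.
Posterior ∝ θ^(−4) · θ^(−7) = θ^(−11) on θ ≥ max(2.8, 9.07) = 9.07.
This density is strictly decreasing in θ, so the posterior mode lies at the lower boundary of the support.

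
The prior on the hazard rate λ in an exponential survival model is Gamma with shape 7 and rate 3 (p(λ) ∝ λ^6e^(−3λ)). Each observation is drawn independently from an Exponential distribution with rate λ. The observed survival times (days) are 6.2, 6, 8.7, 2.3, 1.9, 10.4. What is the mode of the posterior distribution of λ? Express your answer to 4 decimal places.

The Exponential(rate=λ) likelihood is ∝ λ^n e^(−λΣtᵢ). Here n = 6 and Σtᵢ = 6.2 + 6 + 8.7 + 2.3 + 1.9 + 10.4 = 35.5.
Posterior ∝ λ^6e^(−3λ) · λ^6e^(−35.5λ) = λ^12e^(−38.5λ), i.e. Gamma(13, 38.5).
Mode = (a−1)/b = 12/38.5 ≈ 0.3117.

λ̂_MAP = 0.3117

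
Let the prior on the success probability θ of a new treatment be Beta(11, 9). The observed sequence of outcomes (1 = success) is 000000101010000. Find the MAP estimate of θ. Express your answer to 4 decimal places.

Prior: Beta(11, 9).
Data: 3 successes in 15 trials (from the sequence). The binomial likelihood contributes θ^3(1−θ)^12, so the posterior is Beta(11+3, 9+12) = Beta(14, 21).
For Beta(a, b) with a, b > 1 the mode is (a−1)/(a+b−2) = 13/33 ≈ 0.3939.

θ̂_MAP = 0.3939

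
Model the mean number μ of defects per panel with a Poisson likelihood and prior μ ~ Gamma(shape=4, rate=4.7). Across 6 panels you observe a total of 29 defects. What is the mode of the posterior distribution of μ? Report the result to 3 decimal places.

μ̂_MAP = 2.991

Σxᵢ = 29, n = 6.
Posterior ∝ μ^3e^(−4.7μ) · μ^29e^(−6μ) = μ^32e^(−10.7μ), i.e. Gamma(shape=33, rate=10.7).
The mode of a Gamma(a, b) with a ≥ 1 (shape–rate) is (a−1)/b = 32/10.7 ≈ 2.991.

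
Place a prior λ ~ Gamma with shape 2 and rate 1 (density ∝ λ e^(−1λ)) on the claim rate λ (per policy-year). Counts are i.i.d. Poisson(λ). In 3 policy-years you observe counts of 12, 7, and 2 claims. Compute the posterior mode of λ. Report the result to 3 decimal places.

Σxᵢ = 12+7+2 = 21, with n = 3.
Posterior ∝ λe^(−1λ) · λ^21e^(−3λ) = λ^22e^(−4λ), i.e. Gamma(shape=23, rate=4).
The mode of a Gamma(a, b) with a ≥ 1 (shape–rate) is (a−1)/b = 22/4 ≈ 5.500.

λ̂_MAP = 5.500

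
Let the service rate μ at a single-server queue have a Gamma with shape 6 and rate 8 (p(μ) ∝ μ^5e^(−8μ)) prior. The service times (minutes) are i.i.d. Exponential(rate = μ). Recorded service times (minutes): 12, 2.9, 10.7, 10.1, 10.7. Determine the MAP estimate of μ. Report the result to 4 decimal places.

The Exponential(rate=μ) likelihood is ∝ μ^n e^(−μΣtᵢ). Here n = 5 and Σtᵢ = 12 + 2.9 + 10.7 + 10.1 + 10.7 = 46.4.
Posterior ∝ μ^5e^(−8μ) · μ^5e^(−46.4μ) = μ^10e^(−54.4μ), i.e. Gamma(11, 54.4).
Mode = (a−1)/b = 10/54.4 ≈ 0.1838.

μ̂_MAP = 0.1838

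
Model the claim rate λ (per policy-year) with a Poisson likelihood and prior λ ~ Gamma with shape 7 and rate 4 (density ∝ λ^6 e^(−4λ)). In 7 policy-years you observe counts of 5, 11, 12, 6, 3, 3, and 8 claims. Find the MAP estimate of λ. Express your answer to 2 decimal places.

Σxᵢ = 5+11+12+6+3+3+8 = 48, with n = 7.
Posterior ∝ λ^6e^(−4λ) · λ^48e^(−7λ) = λ^54e^(−11λ), i.e. Gamma(shape=55, rate=11).
The mode of a Gamma(a, b) with a ≥ 1 (shape–rate) is (a−1)/b = 54/11 ≈ 4.91.

λ̂_MAP = 4.91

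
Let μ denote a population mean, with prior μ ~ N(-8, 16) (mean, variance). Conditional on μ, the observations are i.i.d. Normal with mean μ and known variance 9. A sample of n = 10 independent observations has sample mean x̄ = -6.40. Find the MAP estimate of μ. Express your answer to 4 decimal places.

μ̂_MAP = -6.4852

n = 10, x̄ = -6.40.
For a Normal prior and Normal likelihood with known variance, the posterior is Normal; its mode equals its mean, the precision-weighted average.
Prior precision 1/σ₀² = 1/16 = 0.0625; data precision n/σ² = 10/9.
μ̂ = (0.0625·(-8) + (10/9)·(-6.4)) / (0.0625 + 10/9) = (-137/18)/(169/144) = -1096/169 ≈ -6.4852.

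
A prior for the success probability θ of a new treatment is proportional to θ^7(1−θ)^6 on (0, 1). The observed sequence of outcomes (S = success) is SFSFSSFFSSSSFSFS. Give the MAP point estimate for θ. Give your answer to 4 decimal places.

The prior density ∝ θ^7(1−θ)^6 is the kernel of Beta(8, 7).
Data: 10 successes in 16 trials (from the sequence). The binomial likelihood contributes θ^10(1−θ)^6, so the posterior is Beta(8+10, 7+6) = Beta(18, 13).
For Beta(a, b) with a, b > 1 the mode is (a−1)/(a+b−2) = 17/29 ≈ 0.5862.

θ̂_MAP = 0.5862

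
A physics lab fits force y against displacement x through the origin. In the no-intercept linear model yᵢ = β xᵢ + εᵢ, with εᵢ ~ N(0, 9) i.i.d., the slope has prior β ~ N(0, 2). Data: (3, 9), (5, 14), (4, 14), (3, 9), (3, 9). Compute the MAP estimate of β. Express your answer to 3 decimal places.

β̂_MAP = 2.855

log p(β | y) = −Σ(yᵢ − βxᵢ)²/(2·9) − β²/(2·2) + const.
Setting the derivative to zero: Σxᵢ(yᵢ − βxᵢ)/9 − β/2 = 0, so β = Σxᵢyᵢ / (Σxᵢ² + σ²/τ²).
Σxᵢyᵢ = 3·9 + 5·14 + 4·14 + 3·9 + 3·9 = 207; Σxᵢ² = 68; σ²/τ² = 4.5.
β̂_MAP = 207 / (68 + 4.5) = 207/72.5 ≈ 2.855.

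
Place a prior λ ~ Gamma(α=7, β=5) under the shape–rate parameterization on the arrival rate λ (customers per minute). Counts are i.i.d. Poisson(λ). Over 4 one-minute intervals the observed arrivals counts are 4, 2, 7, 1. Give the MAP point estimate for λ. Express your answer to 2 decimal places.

Σxᵢ = 4+2+7+1 = 14, with n = 4.
Posterior ∝ λ^6e^(−5λ) · λ^14e^(−4λ) = λ^20e^(−9λ), i.e. Gamma(shape=21, rate=9).
The mode of a Gamma(a, b) with a ≥ 1 (shape–rate) is (a−1)/b = 20/9 ≈ 2.22.

λ̂_MAP = 2.22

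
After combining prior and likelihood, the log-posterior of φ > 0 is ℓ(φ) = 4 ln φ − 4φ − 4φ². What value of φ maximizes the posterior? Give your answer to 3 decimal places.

φ̂_MAP = 0.500

ℓ'(φ) = 4/φ − 4 − 8φ. Setting this to zero and multiplying by φ: 8φ² + 4φ − 4 = 0.
φ = (−4 + √(4² + 4·8·4)) / (2·8) = (−4 + √144) / 16 = (−4 + 12)/16 = 1/2.
ℓ''(φ) = −4/φ² − 8 < 0, confirming a maximum.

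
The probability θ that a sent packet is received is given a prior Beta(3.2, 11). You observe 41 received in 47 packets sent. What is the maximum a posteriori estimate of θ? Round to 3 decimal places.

Prior: Beta(3.2, 11).
Data: 41 successes in 47 trials. The binomial likelihood contributes θ^41(1−θ)^6, so the posterior is Beta(3.2+41, 11+6) = Beta(44.2, 17).
For Beta(a, b) with a, b > 1 the mode is (a−1)/(a+b−2) = 43.2/59.2 ≈ 0.730.

θ̂_MAP = 0.730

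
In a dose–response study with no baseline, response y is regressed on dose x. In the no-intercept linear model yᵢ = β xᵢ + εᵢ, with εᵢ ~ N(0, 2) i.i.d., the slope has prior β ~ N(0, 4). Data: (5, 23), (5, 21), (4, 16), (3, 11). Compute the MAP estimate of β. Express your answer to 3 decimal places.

log p(β | y) = −Σ(yᵢ − βxᵢ)²/(2·2) − β²/(2·4) + const.
Setting the derivative to zero: Σxᵢ(yᵢ − βxᵢ)/2 − β/4 = 0, so β = Σxᵢyᵢ / (Σxᵢ² + σ²/τ²).
Σxᵢyᵢ = 5·23 + 5·21 + 4·16 + 3·11 = 317; Σxᵢ² = 75; σ²/τ² = 0.5.
β̂_MAP = 317 / (75 + 0.5) = 317/75.5 ≈ 4.199.

β̂_MAP = 4.199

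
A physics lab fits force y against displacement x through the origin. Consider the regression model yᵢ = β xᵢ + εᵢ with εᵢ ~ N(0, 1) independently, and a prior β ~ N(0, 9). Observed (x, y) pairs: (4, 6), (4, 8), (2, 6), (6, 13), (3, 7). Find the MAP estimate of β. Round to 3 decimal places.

β̂_MAP = 2.059

log p(β | y) = −Σ(yᵢ − βxᵢ)²/(2·1) − β²/(2·9) + const.
Setting the derivative to zero: Σxᵢ(yᵢ − βxᵢ)/1 − β/9 = 0, so β = Σxᵢyᵢ / (Σxᵢ² + σ²/τ²).
Σxᵢyᵢ = 4·6 + 4·8 + 2·6 + 6·13 + 3·7 = 167; Σxᵢ² = 81; σ²/τ² = 1/9.
β̂_MAP = 167 / (81 + 1/9) = 167/(730/9) = 1503/730 ≈ 2.059.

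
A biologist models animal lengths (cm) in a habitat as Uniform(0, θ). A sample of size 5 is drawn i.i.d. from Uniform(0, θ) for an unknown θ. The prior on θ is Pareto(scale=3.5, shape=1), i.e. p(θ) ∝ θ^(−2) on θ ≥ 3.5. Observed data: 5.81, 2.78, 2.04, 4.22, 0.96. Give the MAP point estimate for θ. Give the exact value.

θ̂_MAP = 5.81

The Uniform(0, θ) likelihood is θ^(−n) for θ ≥ max(xᵢ), zero otherwise. Here max(xᵢ) = 5.81.
Posterior ∝ θ^(−2) · θ^(−5) = θ^(−7) on θ ≥ max(3.5, 5.81) = 5.81.
This density is strictly decreasing in θ, so the posterior mode lies at the lower boundary of the support.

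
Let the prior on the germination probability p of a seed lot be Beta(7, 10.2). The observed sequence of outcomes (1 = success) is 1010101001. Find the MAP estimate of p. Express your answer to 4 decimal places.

p̂_MAP = 0.4365

Prior: Beta(7, 10.2).
Data: 5 successes in 10 trials (from the sequence). The binomial likelihood contributes p^5(1−p)^5, so the posterior is Beta(7+5, 10.2+5) = Beta(12, 15.2).
For Beta(a, b) with a, b > 1 the mode is (a−1)/(a+b−2) = 11/25.2 ≈ 0.4365.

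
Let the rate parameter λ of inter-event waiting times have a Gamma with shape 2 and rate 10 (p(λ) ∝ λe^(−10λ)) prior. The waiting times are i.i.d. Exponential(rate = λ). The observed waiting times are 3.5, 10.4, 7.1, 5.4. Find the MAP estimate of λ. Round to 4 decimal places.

The Exponential(rate=λ) likelihood is ∝ λ^n e^(−λΣtᵢ). Here n = 4 and Σtᵢ = 3.5 + 10.4 + 7.1 + 5.4 = 26.4.
Posterior ∝ λe^(−10λ) · λ^4e^(−26.4λ) = λ^5e^(−36.4λ), i.e. Gamma(6, 36.4).
Mode = (a−1)/b = 5/36.4 ≈ 0.1374.

λ̂_MAP = 0.1374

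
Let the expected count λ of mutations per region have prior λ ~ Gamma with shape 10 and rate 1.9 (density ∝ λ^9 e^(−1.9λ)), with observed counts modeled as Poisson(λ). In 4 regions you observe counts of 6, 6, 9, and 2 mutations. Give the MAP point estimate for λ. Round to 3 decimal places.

λ̂_MAP = 5.424

Σxᵢ = 6+6+9+2 = 23, with n = 4.
Posterior ∝ λ^9e^(−1.9λ) · λ^23e^(−4λ) = λ^32e^(−5.9λ), i.e. Gamma(shape=33, rate=5.9).
The mode of a Gamma(a, b) with a ≥ 1 (shape–rate) is (a−1)/b = 32/5.9 ≈ 5.424.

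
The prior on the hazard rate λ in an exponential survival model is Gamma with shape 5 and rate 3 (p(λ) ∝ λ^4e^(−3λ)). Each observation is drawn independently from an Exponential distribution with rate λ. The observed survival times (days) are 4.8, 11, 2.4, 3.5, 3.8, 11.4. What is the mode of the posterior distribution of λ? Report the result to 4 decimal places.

λ̂_MAP = 0.2506

The Exponential(rate=λ) likelihood is ∝ λ^n e^(−λΣtᵢ). Here n = 6 and Σtᵢ = 4.8 + 11 + 2.4 + 3.5 + 3.8 + 11.4 = 36.9.
Posterior ∝ λ^4e^(−3λ) · λ^6e^(−36.9λ) = λ^10e^(−39.9λ), i.e. Gamma(11, 39.9).
Mode = (a−1)/b = 10/39.9 ≈ 0.2506.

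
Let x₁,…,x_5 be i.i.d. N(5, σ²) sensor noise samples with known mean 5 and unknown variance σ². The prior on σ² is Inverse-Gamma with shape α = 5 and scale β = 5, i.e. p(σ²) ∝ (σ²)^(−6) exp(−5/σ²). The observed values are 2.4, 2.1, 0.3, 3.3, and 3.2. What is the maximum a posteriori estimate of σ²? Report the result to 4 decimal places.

Sum of squared deviations about the known mean: SS = (2.4−5)² + (2.1−5)² + (0.3−5)² + (3.3−5)² + (3.2−5)² = 43.39.
The Normal likelihood contributes (σ²)^(−n/2) exp(−SS/(2σ²)), so the posterior is Inverse-Gamma(α + n/2, β + SS/2) = Inverse-Gamma(7.5, 26.695).
The mode of Inverse-Gamma(a, b) is b/(a+1) = 26.695/8.5 ≈ 3.1406.

σ̂²_MAP = 3.1406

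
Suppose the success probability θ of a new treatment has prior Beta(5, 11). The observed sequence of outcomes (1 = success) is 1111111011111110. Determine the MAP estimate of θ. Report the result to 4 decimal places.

θ̂_MAP = 0.6000

Prior: Beta(5, 11).
Data: 14 successes in 16 trials (from the sequence). The binomial likelihood contributes θ^14(1−θ)^2, so the posterior is Beta(5+14, 11+2) = Beta(19, 13).
For Beta(a, b) with a, b > 1 the mode is (a−1)/(a+b−2) = 18/30 ≈ 0.6000.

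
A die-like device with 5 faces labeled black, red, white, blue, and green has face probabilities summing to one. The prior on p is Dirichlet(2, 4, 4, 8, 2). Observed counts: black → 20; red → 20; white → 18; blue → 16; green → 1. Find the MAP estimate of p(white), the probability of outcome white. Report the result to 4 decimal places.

The posterior is Dirichlet(αᵢ + nᵢ) = Dirichlet(22, 24, 22, 24, 3).
For a Dirichlet(a₁,…,a_K) with all aᵢ > 1, the mode has j-th component (aⱼ − 1)/(Σaᵢ − K).
Here Σaᵢ = 95 and K = 5, so p(white) = (22 − 1)/(95 − 5) = 21/90 ≈ 0.2333.

MAP estimate of p(white) = 0.2333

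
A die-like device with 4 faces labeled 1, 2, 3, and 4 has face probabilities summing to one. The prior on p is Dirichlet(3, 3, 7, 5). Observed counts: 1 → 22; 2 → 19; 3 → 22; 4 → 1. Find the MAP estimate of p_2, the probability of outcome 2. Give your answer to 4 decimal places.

The posterior is Dirichlet(αᵢ + nᵢ) = Dirichlet(25, 22, 29, 6).
For a Dirichlet(a₁,…,a_K) with all aᵢ > 1, the mode has j-th component (aⱼ − 1)/(Σaᵢ − K).
Here Σaᵢ = 82 and K = 4, so p_2 = (22 − 1)/(82 − 4) = 21/78 ≈ 0.2692.

MAP estimate: 0.2692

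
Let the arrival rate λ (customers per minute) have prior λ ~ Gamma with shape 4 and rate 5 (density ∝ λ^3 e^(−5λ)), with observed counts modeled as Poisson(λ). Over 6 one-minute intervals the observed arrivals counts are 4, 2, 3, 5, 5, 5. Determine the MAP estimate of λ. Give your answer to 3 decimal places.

Σxᵢ = 4+2+3+5+5+5 = 24, with n = 6.
Posterior ∝ λ^3e^(−5λ) · λ^24e^(−6λ) = λ^27e^(−11λ), i.e. Gamma(shape=28, rate=11).
The mode of a Gamma(a, b) with a ≥ 1 (shape–rate) is (a−1)/b = 27/11 ≈ 2.455.

λ̂_MAP = 2.455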